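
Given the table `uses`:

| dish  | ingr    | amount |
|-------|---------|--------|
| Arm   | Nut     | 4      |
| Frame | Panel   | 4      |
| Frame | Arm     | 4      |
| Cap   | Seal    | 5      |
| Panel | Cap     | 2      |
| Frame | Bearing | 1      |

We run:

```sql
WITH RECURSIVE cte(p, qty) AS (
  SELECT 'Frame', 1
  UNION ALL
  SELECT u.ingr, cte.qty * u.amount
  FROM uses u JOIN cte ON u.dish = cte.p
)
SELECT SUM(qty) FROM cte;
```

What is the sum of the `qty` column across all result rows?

74

Base: (Frame, qty=1).
Iteration 1: components of {Frame} -> Arm = 1*4 = 4, Bearing = 1*1 = 1, Panel = 1*4 = 4.
Iteration 2: components of {Arm,Bearing,Panel} -> Cap = 4*2 = 8, Nut = 4*4 = 16.
Iteration 3: components of {Cap,Nut} -> Seal = 8*5 = 40.
Iteration 4: no further components; recursion stops.
SUM(qty) = 1 + 4 + 4 + 1 + 16 + 8 + 40 = 74.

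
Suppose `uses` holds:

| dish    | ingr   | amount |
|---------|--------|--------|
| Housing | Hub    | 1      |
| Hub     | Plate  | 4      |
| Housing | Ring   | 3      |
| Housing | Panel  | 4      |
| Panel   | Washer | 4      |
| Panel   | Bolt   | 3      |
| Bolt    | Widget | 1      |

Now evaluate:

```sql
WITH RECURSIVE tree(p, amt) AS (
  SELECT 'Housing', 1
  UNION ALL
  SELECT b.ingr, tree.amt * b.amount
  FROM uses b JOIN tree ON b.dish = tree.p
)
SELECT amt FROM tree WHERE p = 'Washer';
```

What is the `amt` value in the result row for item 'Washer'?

Base: (Housing, amt=1).
Iteration 1: components of {Housing} -> Hub = 1*1 = 1, Panel = 1*4 = 4, Ring = 1*3 = 3.
Iteration 2: components of {Hub,Panel,Ring} -> Bolt = 4*3 = 12, Plate = 1*4 = 4, Washer = 4*4 = 16.
Iteration 3: components of {Bolt,Plate,Washer} -> Widget = 12*1 = 12.
Iteration 4: no further components; recursion stops.

16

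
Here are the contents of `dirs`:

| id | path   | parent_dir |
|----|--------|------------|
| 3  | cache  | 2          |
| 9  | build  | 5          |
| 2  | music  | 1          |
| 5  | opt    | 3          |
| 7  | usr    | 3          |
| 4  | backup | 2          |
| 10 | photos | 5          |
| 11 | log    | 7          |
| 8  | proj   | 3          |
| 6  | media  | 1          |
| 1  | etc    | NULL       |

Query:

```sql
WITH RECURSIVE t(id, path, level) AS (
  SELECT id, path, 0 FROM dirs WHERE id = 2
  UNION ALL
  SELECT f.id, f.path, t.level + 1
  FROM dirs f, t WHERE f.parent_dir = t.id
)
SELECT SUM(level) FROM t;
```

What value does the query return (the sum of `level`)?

Base: id=2 (music) at level 0.
Iteration 1: rows with parent_dir in {2} -> cache (id 3, level 1), backup (id 4, level 1).
Iteration 2: rows with parent_dir in {3,4} -> opt (id 5, level 2), usr (id 7, level 2), proj (id 8, level 2).
Iteration 3: rows with parent_dir in {5,7,8} -> build (id 9, level 3), photos (id 10, level 3), log (id 11, level 3).
Iteration 4: no rows with parent_dir in {9,10,11}; recursion stops.
SUM(level) = 0 + 1 + 1 + 2 + 2 + 2 + 3 + 3 + 3 = 17.

17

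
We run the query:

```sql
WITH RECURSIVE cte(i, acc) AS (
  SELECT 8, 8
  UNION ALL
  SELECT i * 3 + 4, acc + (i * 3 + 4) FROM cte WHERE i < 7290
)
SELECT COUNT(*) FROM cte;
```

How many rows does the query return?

8

Base: i=8, acc=8.
Iteration 1: 8 < 7290 holds -> i = 8 * 3 + 4 = 28, acc = 8 + 28 = 36.
Iteration 2: 28 < 7290 holds -> i = 28 * 3 + 4 = 88, acc = 36 + 88 = 124.
Iteration 3: 88 < 7290 holds -> i = 88 * 3 + 4 = 268, acc = 124 + 268 = 392.
Iteration 4: 268 < 7290 holds -> i = 268 * 3 + 4 = 808, acc = 392 + 808 = 1200.
Iteration 5: 808 < 7290 holds -> i = 808 * 3 + 4 = 2428, acc = 1200 + 2428 = 3628.
Iteration 6: 2428 < 7290 holds -> i = 2428 * 3 + 4 = 7288, acc = 3628 + 7288 = 10916.
Iteration 7: 7288 < 7290 holds -> i = 7288 * 3 + 4 = 21868, acc = 10916 + 21868 = 32784.
Iteration 8: 21868 < 7290 fails; recursion stops.
Total rows emitted: 8.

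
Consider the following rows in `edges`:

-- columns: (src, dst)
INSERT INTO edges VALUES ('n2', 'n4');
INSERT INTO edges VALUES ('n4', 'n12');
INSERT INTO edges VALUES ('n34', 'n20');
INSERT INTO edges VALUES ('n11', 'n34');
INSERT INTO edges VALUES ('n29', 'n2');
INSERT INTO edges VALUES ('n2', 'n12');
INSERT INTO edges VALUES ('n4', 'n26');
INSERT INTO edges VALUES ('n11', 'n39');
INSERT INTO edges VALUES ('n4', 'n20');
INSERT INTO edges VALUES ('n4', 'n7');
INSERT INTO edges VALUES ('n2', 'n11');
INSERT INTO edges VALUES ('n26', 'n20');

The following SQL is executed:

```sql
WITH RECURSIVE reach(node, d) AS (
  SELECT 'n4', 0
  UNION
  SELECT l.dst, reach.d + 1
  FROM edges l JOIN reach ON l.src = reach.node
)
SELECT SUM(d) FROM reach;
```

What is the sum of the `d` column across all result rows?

Base: (n4, d=0).
Iteration 1: edges from {n4} -> (n12, d=1), (n20, d=1), (n26, d=1), (n7, d=1).
Iteration 2: edges from {n12,n20,n26,n7} -> (n20, d=2).
Iteration 3: no outgoing edges from {n20}; recursion stops.
SUM(d) = 0 + 1 + 1 + 1 + 1 + 2 = 6.

6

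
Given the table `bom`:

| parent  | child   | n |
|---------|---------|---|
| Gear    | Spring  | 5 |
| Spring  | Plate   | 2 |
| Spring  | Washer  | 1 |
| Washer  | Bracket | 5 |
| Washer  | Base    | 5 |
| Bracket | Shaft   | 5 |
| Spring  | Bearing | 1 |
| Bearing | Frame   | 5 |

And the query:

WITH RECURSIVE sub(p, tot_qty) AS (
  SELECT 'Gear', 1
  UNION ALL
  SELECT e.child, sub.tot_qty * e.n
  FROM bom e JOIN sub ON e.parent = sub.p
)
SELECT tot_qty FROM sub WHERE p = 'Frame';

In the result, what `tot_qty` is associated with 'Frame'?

Base: (Gear, tot_qty=1).
Iteration 1: components of {Gear} -> Spring = 1*5 = 5.
Iteration 2: components of {Spring} -> Bearing = 5*1 = 5, Plate = 5*2 = 10, Washer = 5*1 = 5.
Iteration 3: components of {Bearing,Plate,Washer} -> Base = 5*5 = 25, Bracket = 5*5 = 25, Frame = 5*5 = 25.
Iteration 4: components of {Base,Bracket,Frame} -> Shaft = 25*5 = 125.
Iteration 5: no further components; recursion stops.

25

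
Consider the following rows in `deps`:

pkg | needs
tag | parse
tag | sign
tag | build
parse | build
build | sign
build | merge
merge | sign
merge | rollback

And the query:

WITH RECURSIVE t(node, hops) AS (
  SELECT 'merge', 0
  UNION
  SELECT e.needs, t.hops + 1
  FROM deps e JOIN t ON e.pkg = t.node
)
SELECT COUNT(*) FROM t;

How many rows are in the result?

3

Base: (merge, hops=0).
Iteration 1: edges from {merge} -> (rollback, hops=1), (sign, hops=1).
Iteration 2: no outgoing edges from {rollback,sign}; recursion stops.
Total rows emitted: 3.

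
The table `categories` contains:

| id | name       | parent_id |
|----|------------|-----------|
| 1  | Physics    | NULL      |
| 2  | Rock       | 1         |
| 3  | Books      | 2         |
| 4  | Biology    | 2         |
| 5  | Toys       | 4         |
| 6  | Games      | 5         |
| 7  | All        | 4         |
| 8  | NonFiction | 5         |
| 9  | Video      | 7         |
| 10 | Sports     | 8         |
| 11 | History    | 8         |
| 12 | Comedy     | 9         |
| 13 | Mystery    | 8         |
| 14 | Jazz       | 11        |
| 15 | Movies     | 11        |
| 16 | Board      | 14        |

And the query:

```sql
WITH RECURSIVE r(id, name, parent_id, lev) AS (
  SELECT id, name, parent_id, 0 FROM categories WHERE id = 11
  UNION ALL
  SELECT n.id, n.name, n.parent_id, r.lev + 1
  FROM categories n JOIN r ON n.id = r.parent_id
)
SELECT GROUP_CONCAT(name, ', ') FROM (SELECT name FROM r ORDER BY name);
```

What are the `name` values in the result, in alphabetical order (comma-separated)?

Biology, History, NonFiction, Physics, Rock, Toys

Base: id=11 (History), parent_id=8, lev 0.
Iteration 1: join on id=8 -> NonFiction (id 8, parent_id=5, lev 1).
Iteration 2: join on id=5 -> Toys (id 5, parent_id=4, lev 2).
Iteration 3: join on id=4 -> Biology (id 4, parent_id=2, lev 3).
Iteration 4: join on id=2 -> Rock (id 2, parent_id=1, lev 4).
Iteration 5: join on id=1 -> Physics (id 1, parent_id=NULL, lev 5).
Iteration 6: parent_id is NULL; no match; recursion stops.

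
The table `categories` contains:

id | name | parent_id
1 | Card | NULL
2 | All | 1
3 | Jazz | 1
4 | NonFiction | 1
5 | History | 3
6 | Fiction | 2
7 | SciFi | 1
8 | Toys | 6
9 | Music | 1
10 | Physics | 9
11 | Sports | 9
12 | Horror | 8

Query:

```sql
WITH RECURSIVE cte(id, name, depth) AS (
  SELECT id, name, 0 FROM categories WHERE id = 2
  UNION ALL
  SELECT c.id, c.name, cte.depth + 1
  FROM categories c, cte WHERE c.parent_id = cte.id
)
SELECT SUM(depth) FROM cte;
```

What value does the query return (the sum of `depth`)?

Base: id=2 (All) at depth 0.
Iteration 1: rows with parent_id in {2} -> Fiction (id 6, depth 1).
Iteration 2: rows with parent_id in {6} -> Toys (id 8, depth 2).
Iteration 3: rows with parent_id in {8} -> Horror (id 12, depth 3).
Iteration 4: no rows with parent_id in {12}; recursion stops.
SUM(depth) = 0 + 1 + 2 + 3 = 6.

6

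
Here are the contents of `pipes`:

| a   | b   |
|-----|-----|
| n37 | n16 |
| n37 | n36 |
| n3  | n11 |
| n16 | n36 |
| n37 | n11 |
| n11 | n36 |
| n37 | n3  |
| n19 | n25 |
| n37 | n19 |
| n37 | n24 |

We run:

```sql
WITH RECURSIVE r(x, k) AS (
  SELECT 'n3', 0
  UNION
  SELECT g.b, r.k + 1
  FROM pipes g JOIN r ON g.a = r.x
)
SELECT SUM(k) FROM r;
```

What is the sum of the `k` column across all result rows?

3

Base: (n3, k=0).
Iteration 1: edges from {n3} -> (n11, k=1).
Iteration 2: edges from {n11} -> (n36, k=2).
Iteration 3: no outgoing edges from {n36}; recursion stops.
SUM(k) = 0 + 1 + 2 = 3.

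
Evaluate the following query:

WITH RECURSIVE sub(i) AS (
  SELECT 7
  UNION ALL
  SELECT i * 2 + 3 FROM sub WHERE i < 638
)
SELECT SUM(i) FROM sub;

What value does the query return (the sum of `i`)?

2526

Base: i=7.
Iteration 1: 7 < 638 holds -> i = 7 * 2 + 3 = 17.
Iteration 2: 17 < 638 holds -> i = 17 * 2 + 3 = 37.
Iteration 3: 37 < 638 holds -> i = 37 * 2 + 3 = 77.
Iteration 4: 77 < 638 holds -> i = 77 * 2 + 3 = 157.
Iteration 5: 157 < 638 holds -> i = 157 * 2 + 3 = 317.
Iteration 6: 317 < 638 holds -> i = 317 * 2 + 3 = 637.
Iteration 7: 637 < 638 holds -> i = 637 * 2 + 3 = 1277.
Iteration 8: 1277 < 638 fails; recursion stops.
SUM(i) = 7 + 17 + 37 + 77 + 157 + 317 + 637 + 1277 = 2526.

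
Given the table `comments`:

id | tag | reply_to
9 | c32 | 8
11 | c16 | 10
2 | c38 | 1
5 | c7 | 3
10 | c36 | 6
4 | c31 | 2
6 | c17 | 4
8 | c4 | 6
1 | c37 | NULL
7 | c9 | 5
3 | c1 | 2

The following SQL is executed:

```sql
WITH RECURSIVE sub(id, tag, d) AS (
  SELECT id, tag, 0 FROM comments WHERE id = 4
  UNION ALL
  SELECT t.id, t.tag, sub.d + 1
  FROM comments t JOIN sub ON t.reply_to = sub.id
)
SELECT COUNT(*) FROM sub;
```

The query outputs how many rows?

Base: id=4 (c31) at d 0.
Iteration 1: rows with reply_to in {4} -> c17 (id 6, d 1).
Iteration 2: rows with reply_to in {6} -> c4 (id 8, d 2), c36 (id 10, d 2).
Iteration 3: rows with reply_to in {8,10} -> c32 (id 9, d 3), c16 (id 11, d 3).
Iteration 4: no rows with reply_to in {9,11}; recursion stops.
Total rows emitted: 6.

6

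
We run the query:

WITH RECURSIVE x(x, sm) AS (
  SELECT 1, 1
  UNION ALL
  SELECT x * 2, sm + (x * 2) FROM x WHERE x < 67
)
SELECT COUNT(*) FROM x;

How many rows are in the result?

Base: x=1, sm=1.
Iteration 1: 1 < 67 holds -> x = 1 * 2 = 2, sm = 1 + 2 = 3.
Iteration 2: 2 < 67 holds -> x = 2 * 2 = 4, sm = 3 + 4 = 7.
Iteration 3: 4 < 67 holds -> x = 4 * 2 = 8, sm = 7 + 8 = 15.
Iteration 4: 8 < 67 holds -> x = 8 * 2 = 16, sm = 15 + 16 = 31.
Iteration 5: 16 < 67 holds -> x = 16 * 2 = 32, sm = 31 + 32 = 63.
Iteration 6: 32 < 67 holds -> x = 32 * 2 = 64, sm = 63 + 64 = 127.
Iteration 7: 64 < 67 holds -> x = 64 * 2 = 128, sm = 127 + 128 = 255.
Iteration 8: 128 < 67 fails; recursion stops.
Total rows emitted: 8.

8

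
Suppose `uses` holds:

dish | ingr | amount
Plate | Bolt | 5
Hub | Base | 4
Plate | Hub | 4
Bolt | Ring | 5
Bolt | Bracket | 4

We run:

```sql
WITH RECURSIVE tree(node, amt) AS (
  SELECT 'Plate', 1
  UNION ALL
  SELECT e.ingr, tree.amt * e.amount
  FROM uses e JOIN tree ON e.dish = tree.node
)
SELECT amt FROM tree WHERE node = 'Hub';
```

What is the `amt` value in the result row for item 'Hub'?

Base: (Plate, amt=1).
Iteration 1: components of {Plate} -> Bolt = 1*5 = 5, Hub = 1*4 = 4.
Iteration 2: components of {Bolt,Hub} -> Base = 4*4 = 16, Bracket = 5*4 = 20, Ring = 5*5 = 25.
Iteration 3: no further components; recursion stops.

4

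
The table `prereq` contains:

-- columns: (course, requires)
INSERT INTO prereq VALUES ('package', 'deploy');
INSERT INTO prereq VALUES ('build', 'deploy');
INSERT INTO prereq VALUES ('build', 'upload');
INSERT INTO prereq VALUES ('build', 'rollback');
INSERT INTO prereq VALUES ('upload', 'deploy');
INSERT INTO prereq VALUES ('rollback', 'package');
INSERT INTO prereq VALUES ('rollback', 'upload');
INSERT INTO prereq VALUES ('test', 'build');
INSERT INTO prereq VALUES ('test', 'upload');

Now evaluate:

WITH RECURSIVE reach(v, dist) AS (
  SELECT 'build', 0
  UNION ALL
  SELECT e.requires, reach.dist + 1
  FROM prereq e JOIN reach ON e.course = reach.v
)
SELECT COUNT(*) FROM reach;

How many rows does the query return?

Base: (build, dist=0).
Iteration 1: edges from {build} -> (deploy, dist=1), (rollback, dist=1), (upload, dist=1).
Iteration 2: edges from {deploy,rollback,upload} -> (deploy, dist=2), (package, dist=2), (upload, dist=2).
Iteration 3: edges from {deploy,package,upload} -> (deploy, dist=3) x2. [UNION ALL keeps all 2 new rows, including repeats]
Iteration 4: no outgoing edges from {deploy}; recursion stops.
Total rows emitted: 9.

9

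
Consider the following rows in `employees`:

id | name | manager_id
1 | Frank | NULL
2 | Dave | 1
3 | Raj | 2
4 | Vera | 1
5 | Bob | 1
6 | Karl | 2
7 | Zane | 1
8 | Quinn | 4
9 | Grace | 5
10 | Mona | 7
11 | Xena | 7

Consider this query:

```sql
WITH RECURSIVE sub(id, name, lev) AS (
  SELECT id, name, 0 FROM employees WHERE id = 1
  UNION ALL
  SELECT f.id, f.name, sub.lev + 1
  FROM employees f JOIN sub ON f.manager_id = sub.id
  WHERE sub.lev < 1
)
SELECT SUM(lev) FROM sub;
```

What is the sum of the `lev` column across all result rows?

4

Base: id=1 (Frank) at lev 0.
Iteration 1: rows with manager_id in {1} -> Dave (id 2, lev 1), Vera (id 4, lev 1), Bob (id 5, lev 1), Zane (id 7, lev 1).
Iteration 2: lev < 1 fails for all current rows; recursion stops.
SUM(lev) = 0 + 1 + 1 + 1 + 1 = 4.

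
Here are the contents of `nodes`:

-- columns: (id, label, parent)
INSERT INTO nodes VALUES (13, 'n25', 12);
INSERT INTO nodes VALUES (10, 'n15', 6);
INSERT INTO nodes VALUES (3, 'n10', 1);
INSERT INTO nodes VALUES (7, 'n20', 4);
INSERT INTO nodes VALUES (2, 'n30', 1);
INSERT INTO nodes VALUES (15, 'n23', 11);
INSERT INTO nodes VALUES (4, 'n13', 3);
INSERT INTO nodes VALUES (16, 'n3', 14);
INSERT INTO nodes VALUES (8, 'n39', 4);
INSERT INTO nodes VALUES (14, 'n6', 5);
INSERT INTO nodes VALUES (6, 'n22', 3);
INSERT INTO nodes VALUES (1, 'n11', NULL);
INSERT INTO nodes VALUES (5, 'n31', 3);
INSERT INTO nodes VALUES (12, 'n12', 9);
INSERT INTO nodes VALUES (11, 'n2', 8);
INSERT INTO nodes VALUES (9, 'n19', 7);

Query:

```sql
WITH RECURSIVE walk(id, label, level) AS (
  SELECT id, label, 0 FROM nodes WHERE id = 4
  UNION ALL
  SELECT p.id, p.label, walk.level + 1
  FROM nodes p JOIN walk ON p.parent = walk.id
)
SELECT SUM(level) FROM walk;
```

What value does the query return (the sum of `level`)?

16

Base: id=4 (n13) at level 0.
Iteration 1: rows with parent in {4} -> n20 (id 7, level 1), n39 (id 8, level 1).
Iteration 2: rows with parent in {7,8} -> n19 (id 9, level 2), n2 (id 11, level 2).
Iteration 3: rows with parent in {9,11} -> n12 (id 12, level 3), n23 (id 15, level 3).
Iteration 4: rows with parent in {12,15} -> n25 (id 13, level 4).
Iteration 5: no rows with parent in {13}; recursion stops.
SUM(level) = 0 + 1 + 1 + 2 + 2 + 3 + 3 + 4 = 16.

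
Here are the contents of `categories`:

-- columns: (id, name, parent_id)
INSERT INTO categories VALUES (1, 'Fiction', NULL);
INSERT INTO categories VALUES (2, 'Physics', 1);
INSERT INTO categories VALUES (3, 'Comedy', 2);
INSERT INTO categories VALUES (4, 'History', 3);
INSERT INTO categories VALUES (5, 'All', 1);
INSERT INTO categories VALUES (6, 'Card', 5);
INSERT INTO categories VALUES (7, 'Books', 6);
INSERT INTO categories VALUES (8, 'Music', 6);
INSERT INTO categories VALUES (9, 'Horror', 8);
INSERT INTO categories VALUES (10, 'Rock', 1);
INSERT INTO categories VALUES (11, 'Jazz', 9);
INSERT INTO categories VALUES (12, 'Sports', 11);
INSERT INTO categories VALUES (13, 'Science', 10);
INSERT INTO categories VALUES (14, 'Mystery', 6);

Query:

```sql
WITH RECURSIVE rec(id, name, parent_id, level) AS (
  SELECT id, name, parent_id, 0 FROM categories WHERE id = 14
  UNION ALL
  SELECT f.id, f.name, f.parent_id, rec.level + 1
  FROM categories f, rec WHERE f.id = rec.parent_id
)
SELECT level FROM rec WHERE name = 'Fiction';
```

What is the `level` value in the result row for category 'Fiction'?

3

Base: id=14 (Mystery), parent_id=6, level 0.
Iteration 1: join on id=6 -> Card (id 6, parent_id=5, level 1).
Iteration 2: join on id=5 -> All (id 5, parent_id=1, level 2).
Iteration 3: join on id=1 -> Fiction (id 1, parent_id=NULL, level 3).
Iteration 4: parent_id is NULL; no match; recursion stops.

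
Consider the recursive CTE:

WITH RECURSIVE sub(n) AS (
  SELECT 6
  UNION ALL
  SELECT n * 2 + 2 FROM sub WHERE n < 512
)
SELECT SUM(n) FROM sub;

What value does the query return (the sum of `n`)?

2024

Base: n=6.
Iteration 1: 6 < 512 holds -> n = 6 * 2 + 2 = 14.
Iteration 2: 14 < 512 holds -> n = 14 * 2 + 2 = 30.
Iteration 3: 30 < 512 holds -> n = 30 * 2 + 2 = 62.
Iteration 4: 62 < 512 holds -> n = 62 * 2 + 2 = 126.
Iteration 5: 126 < 512 holds -> n = 126 * 2 + 2 = 254.
Iteration 6: 254 < 512 holds -> n = 254 * 2 + 2 = 510.
Iteration 7: 510 < 512 holds -> n = 510 * 2 + 2 = 1022.
Iteration 8: 1022 < 512 fails; recursion stops.
SUM(n) = 6 + 14 + 30 + 62 + 126 + 254 + 510 + 1022 = 2024.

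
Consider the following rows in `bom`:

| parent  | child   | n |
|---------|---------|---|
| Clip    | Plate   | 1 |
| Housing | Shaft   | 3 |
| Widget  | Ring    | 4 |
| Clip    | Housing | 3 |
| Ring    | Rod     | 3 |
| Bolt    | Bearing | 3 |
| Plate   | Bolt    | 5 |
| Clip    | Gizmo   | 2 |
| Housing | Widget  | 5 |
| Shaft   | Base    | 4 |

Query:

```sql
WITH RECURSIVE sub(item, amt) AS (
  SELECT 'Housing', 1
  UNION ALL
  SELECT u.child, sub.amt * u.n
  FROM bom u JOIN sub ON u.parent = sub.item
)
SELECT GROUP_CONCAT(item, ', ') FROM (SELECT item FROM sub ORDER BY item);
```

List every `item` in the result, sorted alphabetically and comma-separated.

Base: (Housing, amt=1).
Iteration 1: components of {Housing} -> Shaft = 1*3 = 3, Widget = 1*5 = 5.
Iteration 2: components of {Shaft,Widget} -> Base = 3*4 = 12, Ring = 5*4 = 20.
Iteration 3: components of {Base,Ring} -> Rod = 20*3 = 60.
Iteration 4: no further components; recursion stops.

Base, Housing, Ring, Rod, Shaft, Widget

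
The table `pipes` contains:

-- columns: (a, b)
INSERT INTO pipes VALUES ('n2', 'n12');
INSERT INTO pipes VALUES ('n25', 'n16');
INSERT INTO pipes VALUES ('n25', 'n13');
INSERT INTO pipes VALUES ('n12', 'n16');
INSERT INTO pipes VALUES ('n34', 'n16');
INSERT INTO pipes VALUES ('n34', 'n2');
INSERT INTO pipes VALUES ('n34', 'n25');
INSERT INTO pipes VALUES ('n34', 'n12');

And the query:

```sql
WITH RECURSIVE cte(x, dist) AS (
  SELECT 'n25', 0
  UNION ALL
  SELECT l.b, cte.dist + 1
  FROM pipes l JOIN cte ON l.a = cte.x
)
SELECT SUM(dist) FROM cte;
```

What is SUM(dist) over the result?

2

Base: (n25, dist=0).
Iteration 1: edges from {n25} -> (n13, dist=1), (n16, dist=1).
Iteration 2: no outgoing edges from {n13,n16}; recursion stops.
SUM(dist) = 0 + 1 + 1 = 2.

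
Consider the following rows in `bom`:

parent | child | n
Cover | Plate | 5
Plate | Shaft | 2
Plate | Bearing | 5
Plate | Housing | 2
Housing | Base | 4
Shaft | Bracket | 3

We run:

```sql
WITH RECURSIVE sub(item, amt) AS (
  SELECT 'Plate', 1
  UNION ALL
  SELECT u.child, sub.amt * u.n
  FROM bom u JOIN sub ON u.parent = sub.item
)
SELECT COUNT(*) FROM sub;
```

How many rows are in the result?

6

Base: (Plate, amt=1).
Iteration 1: components of {Plate} -> Bearing = 1*5 = 5, Housing = 1*2 = 2, Shaft = 1*2 = 2.
Iteration 2: components of {Bearing,Housing,Shaft} -> Base = 2*4 = 8, Bracket = 2*3 = 6.
Iteration 3: no further components; recursion stops.
Total rows emitted: 6.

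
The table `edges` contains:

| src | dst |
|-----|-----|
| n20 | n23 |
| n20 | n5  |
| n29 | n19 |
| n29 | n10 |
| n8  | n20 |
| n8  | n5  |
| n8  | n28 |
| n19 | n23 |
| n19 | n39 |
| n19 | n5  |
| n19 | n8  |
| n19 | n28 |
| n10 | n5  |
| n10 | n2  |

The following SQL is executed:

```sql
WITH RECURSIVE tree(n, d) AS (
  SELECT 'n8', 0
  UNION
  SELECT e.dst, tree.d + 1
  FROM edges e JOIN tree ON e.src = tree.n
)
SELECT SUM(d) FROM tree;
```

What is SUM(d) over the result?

7

Base: (n8, d=0).
Iteration 1: edges from {n8} -> (n20, d=1), (n28, d=1), (n5, d=1).
Iteration 2: edges from {n20,n28,n5} -> (n23, d=2), (n5, d=2).
Iteration 3: no outgoing edges from {n23,n5}; recursion stops.
SUM(d) = 0 + 1 + 1 + 1 + 2 + 2 = 7.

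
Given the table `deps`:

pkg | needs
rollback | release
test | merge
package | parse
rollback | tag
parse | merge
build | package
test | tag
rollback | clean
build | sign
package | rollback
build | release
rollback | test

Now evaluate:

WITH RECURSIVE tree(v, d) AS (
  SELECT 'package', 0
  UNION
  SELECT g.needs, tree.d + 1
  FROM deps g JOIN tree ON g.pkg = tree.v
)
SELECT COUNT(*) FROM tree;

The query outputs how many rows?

10

Base: (package, d=0).
Iteration 1: edges from {package} -> (parse, d=1), (rollback, d=1).
Iteration 2: edges from {parse,rollback} -> (clean, d=2), (merge, d=2), (release, d=2), (tag, d=2), (test, d=2).
Iteration 3: edges from {clean,merge,release,tag,test} -> (merge, d=3), (tag, d=3).
Iteration 4: no outgoing edges from {merge,tag}; recursion stops.
Total rows emitted: 10.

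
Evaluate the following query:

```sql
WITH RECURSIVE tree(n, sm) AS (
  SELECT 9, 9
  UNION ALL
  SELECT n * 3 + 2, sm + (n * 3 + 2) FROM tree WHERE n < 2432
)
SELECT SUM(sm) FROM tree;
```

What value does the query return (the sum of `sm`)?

16332

Base: n=9, sm=9.
Iteration 1: 9 < 2432 holds -> n = 9 * 3 + 2 = 29, sm = 9 + 29 = 38.
Iteration 2: 29 < 2432 holds -> n = 29 * 3 + 2 = 89, sm = 38 + 89 = 127.
Iteration 3: 89 < 2432 holds -> n = 89 * 3 + 2 = 269, sm = 127 + 269 = 396.
Iteration 4: 269 < 2432 holds -> n = 269 * 3 + 2 = 809, sm = 396 + 809 = 1205.
Iteration 5: 809 < 2432 holds -> n = 809 * 3 + 2 = 2429, sm = 1205 + 2429 = 3634.
Iteration 6: 2429 < 2432 holds -> n = 2429 * 3 + 2 = 7289, sm = 3634 + 7289 = 10923.
Iteration 7: 7289 < 2432 fails; recursion stops.
SUM(sm) = 9 + 38 + 127 + 396 + 1205 + 3634 + 10923 = 16332.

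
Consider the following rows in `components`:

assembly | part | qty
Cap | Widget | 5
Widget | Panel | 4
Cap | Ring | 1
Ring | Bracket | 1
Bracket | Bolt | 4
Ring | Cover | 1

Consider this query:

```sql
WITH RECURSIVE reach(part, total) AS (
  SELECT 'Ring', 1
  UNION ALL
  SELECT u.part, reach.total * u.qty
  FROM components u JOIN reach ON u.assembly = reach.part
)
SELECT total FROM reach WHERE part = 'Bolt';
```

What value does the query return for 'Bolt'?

4

Base: (Ring, total=1).
Iteration 1: components of {Ring} -> Bracket = 1*1 = 1, Cover = 1*1 = 1.
Iteration 2: components of {Bracket,Cover} -> Bolt = 1*4 = 4.
Iteration 3: no further components; recursion stops.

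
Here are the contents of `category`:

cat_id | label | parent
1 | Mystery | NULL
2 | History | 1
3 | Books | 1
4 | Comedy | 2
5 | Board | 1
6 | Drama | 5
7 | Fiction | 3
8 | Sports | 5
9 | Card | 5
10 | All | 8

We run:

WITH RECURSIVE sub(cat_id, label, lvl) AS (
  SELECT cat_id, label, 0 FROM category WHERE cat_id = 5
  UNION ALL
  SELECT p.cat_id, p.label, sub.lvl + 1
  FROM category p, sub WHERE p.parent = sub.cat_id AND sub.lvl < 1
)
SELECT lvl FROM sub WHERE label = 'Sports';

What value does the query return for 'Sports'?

Base: cat_id=5 (Board) at lvl 0.
Iteration 1: rows with parent in {5} -> Drama (id 6, lvl 1), Sports (id 8, lvl 1), Card (id 9, lvl 1).
Iteration 2: lvl < 1 fails for all current rows; recursion stops.

1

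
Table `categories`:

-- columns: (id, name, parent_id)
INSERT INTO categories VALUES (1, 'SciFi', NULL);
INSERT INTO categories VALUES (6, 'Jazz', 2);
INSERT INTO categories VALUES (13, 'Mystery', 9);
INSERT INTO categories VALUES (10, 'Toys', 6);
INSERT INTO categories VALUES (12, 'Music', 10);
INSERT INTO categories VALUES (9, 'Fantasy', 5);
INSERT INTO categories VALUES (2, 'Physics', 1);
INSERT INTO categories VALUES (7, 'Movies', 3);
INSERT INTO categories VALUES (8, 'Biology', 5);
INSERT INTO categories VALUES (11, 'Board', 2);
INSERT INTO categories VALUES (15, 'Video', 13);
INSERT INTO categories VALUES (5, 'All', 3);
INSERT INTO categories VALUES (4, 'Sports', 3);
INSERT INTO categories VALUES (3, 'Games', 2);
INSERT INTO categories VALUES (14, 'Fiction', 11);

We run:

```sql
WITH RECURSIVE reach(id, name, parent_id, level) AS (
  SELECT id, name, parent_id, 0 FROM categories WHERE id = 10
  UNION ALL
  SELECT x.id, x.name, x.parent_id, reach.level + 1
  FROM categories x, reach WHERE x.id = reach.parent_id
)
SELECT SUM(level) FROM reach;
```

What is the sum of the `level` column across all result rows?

6

Base: id=10 (Toys), parent_id=6, level 0.
Iteration 1: join on id=6 -> Jazz (id 6, parent_id=2, level 1).
Iteration 2: join on id=2 -> Physics (id 2, parent_id=1, level 2).
Iteration 3: join on id=1 -> SciFi (id 1, parent_id=NULL, level 3).
Iteration 4: parent_id is NULL; no match; recursion stops.
SUM(level) = 0 + 1 + 2 + 3 = 6.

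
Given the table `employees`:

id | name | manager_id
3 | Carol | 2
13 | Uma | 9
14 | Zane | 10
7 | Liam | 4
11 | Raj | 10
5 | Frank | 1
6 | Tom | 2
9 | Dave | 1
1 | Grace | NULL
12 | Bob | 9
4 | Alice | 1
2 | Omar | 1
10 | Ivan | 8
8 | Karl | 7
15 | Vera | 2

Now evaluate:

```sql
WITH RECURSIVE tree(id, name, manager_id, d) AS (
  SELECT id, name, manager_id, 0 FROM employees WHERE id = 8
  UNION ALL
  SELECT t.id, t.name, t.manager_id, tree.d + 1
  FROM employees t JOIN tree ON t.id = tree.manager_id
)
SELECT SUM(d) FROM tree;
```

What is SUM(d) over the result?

6

Base: id=8 (Karl), manager_id=7, d 0.
Iteration 1: join on id=7 -> Liam (id 7, manager_id=4, d 1).
Iteration 2: join on id=4 -> Alice (id 4, manager_id=1, d 2).
Iteration 3: join on id=1 -> Grace (id 1, manager_id=NULL, d 3).
Iteration 4: manager_id is NULL; no match; recursion stops.
SUM(d) = 0 + 1 + 2 + 3 = 6.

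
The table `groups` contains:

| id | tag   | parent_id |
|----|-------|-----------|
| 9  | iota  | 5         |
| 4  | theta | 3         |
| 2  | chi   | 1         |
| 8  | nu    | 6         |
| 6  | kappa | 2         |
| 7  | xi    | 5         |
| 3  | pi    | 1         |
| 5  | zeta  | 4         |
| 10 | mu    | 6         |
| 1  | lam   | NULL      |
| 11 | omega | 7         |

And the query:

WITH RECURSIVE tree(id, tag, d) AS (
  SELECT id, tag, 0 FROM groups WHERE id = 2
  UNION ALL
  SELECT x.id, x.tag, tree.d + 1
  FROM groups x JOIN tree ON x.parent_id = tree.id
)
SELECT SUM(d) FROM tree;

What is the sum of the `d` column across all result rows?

Base: id=2 (chi) at d 0.
Iteration 1: rows with parent_id in {2} -> kappa (id 6, d 1).
Iteration 2: rows with parent_id in {6} -> nu (id 8, d 2), mu (id 10, d 2).
Iteration 3: no rows with parent_id in {8,10}; recursion stops.
SUM(d) = 0 + 1 + 2 + 2 = 5.

5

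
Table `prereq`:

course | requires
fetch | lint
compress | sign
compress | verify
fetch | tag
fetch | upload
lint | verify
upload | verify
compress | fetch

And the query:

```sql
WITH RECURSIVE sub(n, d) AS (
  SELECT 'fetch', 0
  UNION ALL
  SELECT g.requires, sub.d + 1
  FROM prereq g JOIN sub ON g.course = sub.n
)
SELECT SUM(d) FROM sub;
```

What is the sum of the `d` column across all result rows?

Base: (fetch, d=0).
Iteration 1: edges from {fetch} -> (lint, d=1), (tag, d=1), (upload, d=1).
Iteration 2: edges from {lint,tag,upload} -> (verify, d=2) x2. [UNION ALL keeps all 2 new rows, including repeats]
Iteration 3: no outgoing edges from {verify}; recursion stops.
SUM(d) = 0 + 1 + 1 + 1 + 2 + 2 = 7.

7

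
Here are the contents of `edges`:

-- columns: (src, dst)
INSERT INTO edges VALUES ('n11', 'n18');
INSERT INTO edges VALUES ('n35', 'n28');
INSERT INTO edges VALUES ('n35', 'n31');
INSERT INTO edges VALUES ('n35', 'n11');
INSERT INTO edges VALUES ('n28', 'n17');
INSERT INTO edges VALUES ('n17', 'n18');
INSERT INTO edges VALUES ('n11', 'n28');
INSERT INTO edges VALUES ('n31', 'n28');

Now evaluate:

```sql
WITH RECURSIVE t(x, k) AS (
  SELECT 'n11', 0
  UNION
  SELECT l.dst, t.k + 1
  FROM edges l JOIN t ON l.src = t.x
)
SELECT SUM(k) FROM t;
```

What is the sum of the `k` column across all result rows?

Base: (n11, k=0).
Iteration 1: edges from {n11} -> (n18, k=1), (n28, k=1).
Iteration 2: edges from {n18,n28} -> (n17, k=2).
Iteration 3: edges from {n17} -> (n18, k=3).
Iteration 4: no outgoing edges from {n18}; recursion stops.
SUM(k) = 0 + 1 + 1 + 2 + 3 = 7.

7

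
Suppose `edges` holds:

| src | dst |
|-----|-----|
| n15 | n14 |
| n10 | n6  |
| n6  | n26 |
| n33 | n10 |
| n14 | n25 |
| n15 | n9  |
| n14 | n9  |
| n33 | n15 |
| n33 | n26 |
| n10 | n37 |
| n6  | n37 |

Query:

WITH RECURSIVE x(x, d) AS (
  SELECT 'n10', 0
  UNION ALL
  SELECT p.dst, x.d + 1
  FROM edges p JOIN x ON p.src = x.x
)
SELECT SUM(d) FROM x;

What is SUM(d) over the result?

6

Base: (n10, d=0).
Iteration 1: edges from {n10} -> (n37, d=1), (n6, d=1).
Iteration 2: edges from {n37,n6} -> (n26, d=2), (n37, d=2).
Iteration 3: no outgoing edges from {n26,n37}; recursion stops.
SUM(d) = 0 + 1 + 1 + 2 + 2 = 6.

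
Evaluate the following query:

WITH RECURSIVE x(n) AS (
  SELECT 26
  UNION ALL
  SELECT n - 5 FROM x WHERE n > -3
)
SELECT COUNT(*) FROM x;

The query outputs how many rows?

Base: n=26.
Iteration 1: 26 > -3 holds -> n = 26 - 5 = 21.
Iteration 2: 21 > -3 holds -> n = 21 - 5 = 16.
Iteration 3: 16 > -3 holds -> n = 16 - 5 = 11.
Iteration 4: 11 > -3 holds -> n = 11 - 5 = 6.
Iteration 5: 6 > -3 holds -> n = 6 - 5 = 1.
Iteration 6: 1 > -3 holds -> n = 1 - 5 = -4.
Iteration 7: -4 > -3 fails; recursion stops.
Total rows emitted: 7.

7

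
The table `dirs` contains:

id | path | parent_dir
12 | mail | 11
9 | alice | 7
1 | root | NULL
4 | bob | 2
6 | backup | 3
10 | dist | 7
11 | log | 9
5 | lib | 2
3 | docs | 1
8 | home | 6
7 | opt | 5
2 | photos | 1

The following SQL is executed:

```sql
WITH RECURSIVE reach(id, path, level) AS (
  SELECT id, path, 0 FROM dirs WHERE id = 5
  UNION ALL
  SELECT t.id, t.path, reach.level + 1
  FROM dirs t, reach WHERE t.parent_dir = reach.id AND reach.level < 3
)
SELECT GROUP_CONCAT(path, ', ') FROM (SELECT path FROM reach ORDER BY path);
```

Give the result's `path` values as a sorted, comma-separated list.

Base: id=5 (lib) at level 0.
Iteration 1: rows with parent_dir in {5} -> opt (id 7, level 1).
Iteration 2: rows with parent_dir in {7} -> alice (id 9, level 2), dist (id 10, level 2).
Iteration 3: rows with parent_dir in {9,10} -> log (id 11, level 3).
Iteration 4: level < 3 fails for all current rows; recursion stops.

alice, dist, lib, log, opt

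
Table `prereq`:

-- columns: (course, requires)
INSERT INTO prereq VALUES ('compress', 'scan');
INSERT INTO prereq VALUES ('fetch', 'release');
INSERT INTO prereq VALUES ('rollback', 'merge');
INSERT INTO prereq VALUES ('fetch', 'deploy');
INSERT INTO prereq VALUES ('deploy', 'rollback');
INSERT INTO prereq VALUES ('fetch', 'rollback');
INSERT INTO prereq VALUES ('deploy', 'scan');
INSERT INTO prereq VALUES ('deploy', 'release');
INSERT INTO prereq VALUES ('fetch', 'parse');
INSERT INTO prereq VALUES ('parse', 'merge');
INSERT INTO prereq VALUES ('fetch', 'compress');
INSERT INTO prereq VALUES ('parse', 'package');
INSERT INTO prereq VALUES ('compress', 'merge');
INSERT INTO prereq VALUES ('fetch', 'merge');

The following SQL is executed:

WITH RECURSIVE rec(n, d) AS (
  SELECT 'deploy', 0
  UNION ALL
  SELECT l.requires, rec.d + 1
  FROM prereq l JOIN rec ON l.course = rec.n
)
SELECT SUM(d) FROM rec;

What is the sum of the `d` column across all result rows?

5

Base: (deploy, d=0).
Iteration 1: edges from {deploy} -> (release, d=1), (rollback, d=1), (scan, d=1).
Iteration 2: edges from {release,rollback,scan} -> (merge, d=2).
Iteration 3: no outgoing edges from {merge}; recursion stops.
SUM(d) = 0 + 1 + 1 + 1 + 2 = 5.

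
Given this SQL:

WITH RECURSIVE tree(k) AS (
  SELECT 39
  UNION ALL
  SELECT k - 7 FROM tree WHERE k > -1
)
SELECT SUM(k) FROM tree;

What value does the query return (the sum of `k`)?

Base: k=39.
Iteration 1: 39 > -1 holds -> k = 39 - 7 = 32.
Iteration 2: 32 > -1 holds -> k = 32 - 7 = 25.
Iteration 3: 25 > -1 holds -> k = 25 - 7 = 18.
Iteration 4: 18 > -1 holds -> k = 18 - 7 = 11.
Iteration 5: 11 > -1 holds -> k = 11 - 7 = 4.
Iteration 6: 4 > -1 holds -> k = 4 - 7 = -3.
Iteration 7: -3 > -1 fails; recursion stops.
SUM(k) = 39 + 32 + 25 + 18 + 11 + 4 + -3 = 126.

126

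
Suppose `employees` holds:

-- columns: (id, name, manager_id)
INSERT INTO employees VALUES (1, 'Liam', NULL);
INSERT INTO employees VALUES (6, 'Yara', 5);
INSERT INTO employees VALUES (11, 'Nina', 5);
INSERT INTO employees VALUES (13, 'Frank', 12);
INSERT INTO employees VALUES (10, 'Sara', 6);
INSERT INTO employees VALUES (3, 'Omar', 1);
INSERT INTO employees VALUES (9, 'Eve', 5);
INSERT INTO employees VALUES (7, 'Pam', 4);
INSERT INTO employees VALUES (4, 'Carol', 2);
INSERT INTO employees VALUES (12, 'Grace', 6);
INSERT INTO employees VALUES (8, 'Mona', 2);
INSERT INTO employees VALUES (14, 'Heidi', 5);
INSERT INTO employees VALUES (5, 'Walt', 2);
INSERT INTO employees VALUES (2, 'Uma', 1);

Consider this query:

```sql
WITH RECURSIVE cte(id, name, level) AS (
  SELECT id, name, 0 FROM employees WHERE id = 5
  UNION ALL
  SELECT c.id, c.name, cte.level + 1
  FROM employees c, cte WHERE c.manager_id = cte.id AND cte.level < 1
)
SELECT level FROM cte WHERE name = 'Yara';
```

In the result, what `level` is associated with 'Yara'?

Base: id=5 (Walt) at level 0.
Iteration 1: rows with manager_id in {5} -> Yara (id 6, level 1), Eve (id 9, level 1), Nina (id 11, level 1), Heidi (id 14, level 1).
Iteration 2: level < 1 fails for all current rows; recursion stops.

1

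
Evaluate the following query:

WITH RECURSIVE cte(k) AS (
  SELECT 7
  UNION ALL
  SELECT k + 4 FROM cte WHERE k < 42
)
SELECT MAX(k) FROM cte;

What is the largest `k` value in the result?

43

Base: k=7.
Iteration 1: 7 < 42 holds -> k = 7 + 4 = 11.
Iteration 2: 11 < 42 holds -> k = 11 + 4 = 15.
Iteration 3: 15 < 42 holds -> k = 15 + 4 = 19.
Iteration 4: 19 < 42 holds -> k = 19 + 4 = 23.
Iteration 5: 23 < 42 holds -> k = 23 + 4 = 27.
Iteration 6: 27 < 42 holds -> k = 27 + 4 = 31.
Iteration 7: 31 < 42 holds -> k = 31 + 4 = 35.
Iteration 8: 35 < 42 holds -> k = 35 + 4 = 39.
Iteration 9: 39 < 42 holds -> k = 39 + 4 = 43.
Iteration 10: 43 < 42 fails; recursion stops.
k values: 7, 11, 15, 19, 23, 27, 31, 35, 39, 43; the maximum is 43.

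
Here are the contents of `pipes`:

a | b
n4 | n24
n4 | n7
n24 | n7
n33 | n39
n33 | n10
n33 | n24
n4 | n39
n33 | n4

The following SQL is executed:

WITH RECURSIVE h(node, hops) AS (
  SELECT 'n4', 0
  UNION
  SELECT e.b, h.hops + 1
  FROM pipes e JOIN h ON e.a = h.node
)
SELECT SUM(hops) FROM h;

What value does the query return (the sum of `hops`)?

5

Base: (n4, hops=0).
Iteration 1: edges from {n4} -> (n24, hops=1), (n39, hops=1), (n7, hops=1).
Iteration 2: edges from {n24,n39,n7} -> (n7, hops=2).
Iteration 3: no outgoing edges from {n7}; recursion stops.
SUM(hops) = 0 + 1 + 1 + 1 + 2 = 5.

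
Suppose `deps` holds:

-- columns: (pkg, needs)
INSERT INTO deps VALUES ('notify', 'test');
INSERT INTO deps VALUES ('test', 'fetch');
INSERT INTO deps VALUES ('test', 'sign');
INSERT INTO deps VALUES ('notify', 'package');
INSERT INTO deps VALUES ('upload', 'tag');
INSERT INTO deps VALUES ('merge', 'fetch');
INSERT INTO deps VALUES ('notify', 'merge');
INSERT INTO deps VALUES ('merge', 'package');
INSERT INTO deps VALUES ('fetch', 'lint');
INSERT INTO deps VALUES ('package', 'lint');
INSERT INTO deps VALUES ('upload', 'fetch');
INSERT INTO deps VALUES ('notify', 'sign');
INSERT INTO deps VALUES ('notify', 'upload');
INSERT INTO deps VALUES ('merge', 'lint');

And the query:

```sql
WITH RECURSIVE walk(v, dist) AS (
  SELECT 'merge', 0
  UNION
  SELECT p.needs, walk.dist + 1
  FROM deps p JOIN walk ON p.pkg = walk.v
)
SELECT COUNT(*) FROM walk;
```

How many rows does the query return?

5

Base: (merge, dist=0).
Iteration 1: edges from {merge} -> (fetch, dist=1), (lint, dist=1), (package, dist=1).
Iteration 2: edges from {fetch,lint,package} -> (lint, dist=2). [UNION drops 1 duplicate row(s)]
Iteration 3: no outgoing edges from {lint}; recursion stops.
Total rows emitted: 5.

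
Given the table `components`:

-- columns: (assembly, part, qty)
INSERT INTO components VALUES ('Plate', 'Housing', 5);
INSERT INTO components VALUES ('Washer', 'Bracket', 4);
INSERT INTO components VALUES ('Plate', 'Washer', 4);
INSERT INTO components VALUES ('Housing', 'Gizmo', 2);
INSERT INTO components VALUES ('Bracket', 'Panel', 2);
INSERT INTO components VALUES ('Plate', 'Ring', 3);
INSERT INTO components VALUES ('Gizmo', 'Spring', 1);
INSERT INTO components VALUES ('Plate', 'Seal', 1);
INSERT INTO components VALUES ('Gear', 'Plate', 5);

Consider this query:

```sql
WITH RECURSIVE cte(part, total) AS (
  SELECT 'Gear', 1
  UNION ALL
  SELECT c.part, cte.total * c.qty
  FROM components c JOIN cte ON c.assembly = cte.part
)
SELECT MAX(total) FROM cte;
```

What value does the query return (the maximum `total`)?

Base: (Gear, total=1).
Iteration 1: components of {Gear} -> Plate = 1*5 = 5.
Iteration 2: components of {Plate} -> Housing = 5*5 = 25, Ring = 5*3 = 15, Seal = 5*1 = 5, Washer = 5*4 = 20.
Iteration 3: components of {Housing,Ring,Seal,Washer} -> Bracket = 20*4 = 80, Gizmo = 25*2 = 50.
Iteration 4: components of {Bracket,Gizmo} -> Panel = 80*2 = 160, Spring = 50*1 = 50.
Iteration 5: no further components; recursion stops.
total values: 1, 5, 15, 25, 20, 5, 50, 80, 50, 160; the maximum is 160.

160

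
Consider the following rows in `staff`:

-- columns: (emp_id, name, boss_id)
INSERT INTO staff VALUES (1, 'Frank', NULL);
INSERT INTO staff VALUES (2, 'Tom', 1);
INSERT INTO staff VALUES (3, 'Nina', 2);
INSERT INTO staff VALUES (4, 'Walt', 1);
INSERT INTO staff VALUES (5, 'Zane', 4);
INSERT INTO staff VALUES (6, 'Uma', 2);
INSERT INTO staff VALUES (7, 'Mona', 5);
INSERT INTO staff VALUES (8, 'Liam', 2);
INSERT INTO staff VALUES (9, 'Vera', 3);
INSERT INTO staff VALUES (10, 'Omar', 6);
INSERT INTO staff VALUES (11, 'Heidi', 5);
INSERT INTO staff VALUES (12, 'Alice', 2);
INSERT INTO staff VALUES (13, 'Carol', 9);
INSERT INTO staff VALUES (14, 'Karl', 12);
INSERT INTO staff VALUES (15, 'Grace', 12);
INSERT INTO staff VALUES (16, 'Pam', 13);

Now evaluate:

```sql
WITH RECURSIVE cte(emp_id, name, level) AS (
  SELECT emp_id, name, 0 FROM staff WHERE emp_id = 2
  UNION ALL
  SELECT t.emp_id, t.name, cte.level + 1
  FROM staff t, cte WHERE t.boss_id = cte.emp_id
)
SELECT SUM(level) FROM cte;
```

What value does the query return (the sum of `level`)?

19

Base: emp_id=2 (Tom) at level 0.
Iteration 1: rows with boss_id in {2} -> Nina (id 3, level 1), Uma (id 6, level 1), Liam (id 8, level 1), Alice (id 12, level 1).
Iteration 2: rows with boss_id in {3,6,8,12} -> Vera (id 9, level 2), Omar (id 10, level 2), Karl (id 14, level 2), Grace (id 15, level 2).
Iteration 3: rows with boss_id in {9,10,14,15} -> Carol (id 13, level 3).
Iteration 4: rows with boss_id in {13} -> Pam (id 16, level 4).
Iteration 5: no rows with boss_id in {16}; recursion stops.
SUM(level) = 0 + 1 + 1 + 1 + 1 + 2 + 2 + 2 + 2 + 3 + 4 = 19.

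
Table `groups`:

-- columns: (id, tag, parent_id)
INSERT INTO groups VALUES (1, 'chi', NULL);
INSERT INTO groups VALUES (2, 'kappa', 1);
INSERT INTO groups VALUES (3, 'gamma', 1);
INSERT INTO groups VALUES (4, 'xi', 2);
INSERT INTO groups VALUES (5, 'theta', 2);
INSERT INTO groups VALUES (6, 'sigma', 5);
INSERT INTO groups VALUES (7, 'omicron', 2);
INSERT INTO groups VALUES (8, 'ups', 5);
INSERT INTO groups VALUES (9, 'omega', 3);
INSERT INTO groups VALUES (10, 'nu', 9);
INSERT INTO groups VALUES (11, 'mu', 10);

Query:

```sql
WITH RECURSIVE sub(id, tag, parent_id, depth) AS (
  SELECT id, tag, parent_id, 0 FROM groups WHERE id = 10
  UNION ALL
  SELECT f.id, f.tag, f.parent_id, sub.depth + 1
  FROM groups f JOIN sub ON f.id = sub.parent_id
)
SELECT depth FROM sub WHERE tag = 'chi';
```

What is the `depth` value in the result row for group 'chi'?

Base: id=10 (nu), parent_id=9, depth 0.
Iteration 1: join on id=9 -> omega (id 9, parent_id=3, depth 1).
Iteration 2: join on id=3 -> gamma (id 3, parent_id=1, depth 2).
Iteration 3: join on id=1 -> chi (id 1, parent_id=NULL, depth 3).
Iteration 4: parent_id is NULL; no match; recursion stops.

3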